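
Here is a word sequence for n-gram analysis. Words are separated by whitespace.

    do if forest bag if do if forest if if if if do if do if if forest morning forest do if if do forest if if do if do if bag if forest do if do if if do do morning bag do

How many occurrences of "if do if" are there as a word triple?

6

Scanning the 42 overlapping trigram windows for "if do if":
  position 5–7: if do if
  position 12–14: if do if
  position 14–16: if do if
  position 27–29: if do if
  position 29–31: if do if
  position 36–38: if do if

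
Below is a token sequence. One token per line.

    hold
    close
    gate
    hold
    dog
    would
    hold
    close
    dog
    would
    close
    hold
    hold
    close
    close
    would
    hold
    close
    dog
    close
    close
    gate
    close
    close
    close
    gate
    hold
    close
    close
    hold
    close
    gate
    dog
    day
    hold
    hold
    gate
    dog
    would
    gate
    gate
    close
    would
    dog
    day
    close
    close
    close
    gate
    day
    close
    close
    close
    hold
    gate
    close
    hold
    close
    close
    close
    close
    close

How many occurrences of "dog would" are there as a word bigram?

3

Scanning the 61 overlapping bigram windows for "dog would":
  position 5–6: dog would
  position 9–10: dog would
  position 38–39: dog would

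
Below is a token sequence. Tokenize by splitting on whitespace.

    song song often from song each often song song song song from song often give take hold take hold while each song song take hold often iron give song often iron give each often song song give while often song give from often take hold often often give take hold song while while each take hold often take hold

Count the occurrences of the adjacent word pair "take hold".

Scanning the 58 overlapping bigram windows for "take hold":
  position 16–17: take hold
  position 18–19: take hold
  position 24–25: take hold
  position 44–45: take hold
  position 49–50: take hold
  position 55–56: take hold
  position 58–59: take hold

7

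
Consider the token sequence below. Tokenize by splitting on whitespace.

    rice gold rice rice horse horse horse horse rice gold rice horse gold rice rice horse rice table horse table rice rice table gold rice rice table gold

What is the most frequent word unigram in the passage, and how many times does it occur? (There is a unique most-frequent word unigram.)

"rice", 12 times

Unigram frequencies (highest first):
  rice: 12
  horse: 7
  gold: 5
  table: 4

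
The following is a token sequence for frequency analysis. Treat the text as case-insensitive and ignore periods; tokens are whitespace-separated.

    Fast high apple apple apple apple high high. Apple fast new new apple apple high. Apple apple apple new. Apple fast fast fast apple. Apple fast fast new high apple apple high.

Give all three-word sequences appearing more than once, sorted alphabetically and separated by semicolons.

apple apple apple; apple apple high; apple fast fast; high apple apple

Trigram counts meeting the condition (more than once):
  apple apple apple: 3
  apple apple high: 3
  apple fast fast: 2
  high apple apple: 3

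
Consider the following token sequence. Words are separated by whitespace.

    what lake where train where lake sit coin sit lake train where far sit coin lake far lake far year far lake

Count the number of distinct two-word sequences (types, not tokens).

17

22 tokens → 21 bigram windows in total.
Repeated bigrams (each contributes count−1 duplicates):
  far lake: 2
  lake far: 2
  sit coin: 2
  train where: 2
4 duplicate windows → 21 − 4 = 17 distinct.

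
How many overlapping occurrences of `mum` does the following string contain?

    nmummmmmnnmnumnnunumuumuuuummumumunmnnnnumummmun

4

Sliding a length-3 window over the 48 characters (46 positions):
  position 2–4: mum
  position 29–31: mum
  position 31–33: mum
  position 42–44: mum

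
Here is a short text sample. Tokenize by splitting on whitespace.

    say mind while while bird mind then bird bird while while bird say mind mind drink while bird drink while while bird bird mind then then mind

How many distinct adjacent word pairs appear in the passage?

27 tokens → 26 bigram windows in total.
Repeated bigrams (each contributes count−1 duplicates):
  while bird: 4
  while while: 3
  bird bird: 2
  bird mind: 2
  drink while: 2
  mind then: 2
  say mind: 2
10 duplicate windows → 26 − 10 = 16 distinct.

16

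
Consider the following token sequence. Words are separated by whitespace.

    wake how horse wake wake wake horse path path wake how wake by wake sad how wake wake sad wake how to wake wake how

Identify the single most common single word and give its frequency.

"wake", 12 times

Unigram frequencies (highest first):
  wake: 12
  how: 5
  horse: 2
  path: 2
  sad: 2
  by: 1
  … (1 more, each ≤ 1)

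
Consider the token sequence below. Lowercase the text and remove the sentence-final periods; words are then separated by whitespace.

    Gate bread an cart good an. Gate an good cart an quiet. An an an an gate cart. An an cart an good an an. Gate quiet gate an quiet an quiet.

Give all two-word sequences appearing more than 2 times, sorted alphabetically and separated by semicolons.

Bigram counts meeting the condition (more than 2 times):
  an an: 5
  an gate: 3
  an quiet: 3
  cart an: 3

an an; an gate; an quiet; cart an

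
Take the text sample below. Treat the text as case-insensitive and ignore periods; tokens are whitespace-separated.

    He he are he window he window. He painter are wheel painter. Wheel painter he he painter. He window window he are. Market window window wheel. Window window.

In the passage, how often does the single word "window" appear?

Scanning the 28 tokens for "window":
  position 5: window
  position 7: window
  position 19: window
  position 20: window
  position 24: window
  position 25: window
  position 27: window
  position 28: window

8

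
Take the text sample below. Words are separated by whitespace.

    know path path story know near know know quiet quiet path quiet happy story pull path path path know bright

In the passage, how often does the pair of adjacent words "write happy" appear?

Scanning the 19 overlapping bigram windows for "write happy":
  (none found)

0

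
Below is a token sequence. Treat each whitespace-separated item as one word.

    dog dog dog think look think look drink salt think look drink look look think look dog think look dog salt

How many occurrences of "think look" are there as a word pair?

Scanning the 20 overlapping bigram windows for "think look":
  position 4–5: think look
  position 6–7: think look
  position 10–11: think look
  position 15–16: think look
  position 18–19: think look

5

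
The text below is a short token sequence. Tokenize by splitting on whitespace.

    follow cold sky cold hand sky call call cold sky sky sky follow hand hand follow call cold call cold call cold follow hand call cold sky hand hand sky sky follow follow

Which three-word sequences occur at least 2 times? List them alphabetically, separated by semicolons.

call cold call; call cold sky; cold call cold; sky sky follow

Trigram counts meeting the condition (at least 2 times):
  call cold call: 2
  call cold sky: 2
  cold call cold: 2
  sky sky follow: 2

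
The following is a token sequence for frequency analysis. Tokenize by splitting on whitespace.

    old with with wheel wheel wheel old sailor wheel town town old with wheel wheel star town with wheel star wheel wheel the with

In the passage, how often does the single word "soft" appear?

0

Scanning the 24 tokens for "soft":
  (none found)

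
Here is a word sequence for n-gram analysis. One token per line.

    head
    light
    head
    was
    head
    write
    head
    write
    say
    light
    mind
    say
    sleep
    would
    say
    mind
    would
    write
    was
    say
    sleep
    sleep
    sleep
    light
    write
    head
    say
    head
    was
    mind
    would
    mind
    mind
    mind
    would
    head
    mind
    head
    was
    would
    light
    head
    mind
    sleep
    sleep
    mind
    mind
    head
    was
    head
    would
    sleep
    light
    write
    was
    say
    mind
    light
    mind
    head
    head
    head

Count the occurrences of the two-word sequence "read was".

0

Scanning the 61 overlapping bigram windows for "read was":
  (none found)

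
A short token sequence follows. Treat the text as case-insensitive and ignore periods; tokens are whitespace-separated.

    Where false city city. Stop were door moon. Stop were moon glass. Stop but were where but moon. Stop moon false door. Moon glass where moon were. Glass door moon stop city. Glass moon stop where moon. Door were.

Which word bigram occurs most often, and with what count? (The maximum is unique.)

"moon stop", 4 times

Bigram frequencies (highest first):
  moon stop: 4
  door moon: 3
  stop were: 2
  moon glass: 2
  where moon: 2
  where false: 1
  … (24 more, each ≤ 1)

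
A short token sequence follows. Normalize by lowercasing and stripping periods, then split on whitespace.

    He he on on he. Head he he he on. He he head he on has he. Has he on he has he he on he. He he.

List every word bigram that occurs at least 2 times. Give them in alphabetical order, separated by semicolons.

Bigram counts meeting the condition (at least 2 times):
  has he: 3
  he has: 2
  he he: 7
  he head: 2
  he on: 5
  head he: 2
  on he: 4

has he; he has; he he; he head; he on; head he; on he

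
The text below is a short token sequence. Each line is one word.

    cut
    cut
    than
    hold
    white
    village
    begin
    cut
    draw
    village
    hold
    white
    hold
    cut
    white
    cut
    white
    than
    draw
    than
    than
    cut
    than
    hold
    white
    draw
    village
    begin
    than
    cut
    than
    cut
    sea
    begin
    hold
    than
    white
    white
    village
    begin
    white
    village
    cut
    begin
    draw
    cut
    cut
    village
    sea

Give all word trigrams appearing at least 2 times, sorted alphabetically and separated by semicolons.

cut than hold; than cut than; than hold white; white village begin

Trigram counts meeting the condition (at least 2 times):
  cut than hold: 2
  than cut than: 2
  than hold white: 2
  white village begin: 2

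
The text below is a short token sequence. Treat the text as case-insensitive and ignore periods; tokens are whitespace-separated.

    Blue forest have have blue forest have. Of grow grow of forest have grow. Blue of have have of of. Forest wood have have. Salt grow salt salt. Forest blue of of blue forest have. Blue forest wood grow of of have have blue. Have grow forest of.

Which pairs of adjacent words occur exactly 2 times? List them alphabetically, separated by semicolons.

Bigram counts meeting the condition (exactly 2 times):
  blue of: 2
  forest wood: 2
  grow of: 2
  have grow: 2
  have of: 2
  of forest: 2
  of have: 2

blue of; forest wood; grow of; have grow; have of; of forest; of have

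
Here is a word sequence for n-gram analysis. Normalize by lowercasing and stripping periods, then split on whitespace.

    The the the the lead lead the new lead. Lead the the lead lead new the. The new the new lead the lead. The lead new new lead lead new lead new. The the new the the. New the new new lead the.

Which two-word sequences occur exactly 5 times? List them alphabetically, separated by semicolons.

lead the; new lead; new the

Bigram counts meeting the condition (exactly 5 times):
  lead the: 5
  new lead: 5
  new the: 5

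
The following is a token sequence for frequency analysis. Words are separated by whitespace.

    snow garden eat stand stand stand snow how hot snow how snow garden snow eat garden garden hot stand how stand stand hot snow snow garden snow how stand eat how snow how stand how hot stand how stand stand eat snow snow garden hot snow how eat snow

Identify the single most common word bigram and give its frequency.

"snow how", 5 times

Bigram frequencies (highest first):
  snow how: 5
  snow garden: 4
  stand stand: 4
  how stand: 4
  hot snow: 3
  stand how: 3
  … (17 more, each ≤ 2)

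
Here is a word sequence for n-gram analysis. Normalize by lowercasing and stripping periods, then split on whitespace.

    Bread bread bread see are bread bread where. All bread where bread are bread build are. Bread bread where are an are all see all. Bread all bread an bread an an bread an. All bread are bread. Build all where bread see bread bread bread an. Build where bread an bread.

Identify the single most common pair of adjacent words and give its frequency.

"bread bread", 6 times

Bigram frequencies (highest first):
  bread bread: 6
  bread an: 5
  are bread: 4
  all bread: 4
  bread where: 3
  where bread: 3
  … (21 more, each ≤ 3)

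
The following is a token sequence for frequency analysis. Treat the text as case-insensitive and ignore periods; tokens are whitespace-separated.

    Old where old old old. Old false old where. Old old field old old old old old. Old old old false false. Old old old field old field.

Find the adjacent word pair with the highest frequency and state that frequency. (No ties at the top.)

"old old", 13 times

Bigram frequencies (highest first):
  old old: 13
  old field: 3
  old where: 2
  where old: 2
  old false: 2
  false old: 2
  … (2 more, each ≤ 2)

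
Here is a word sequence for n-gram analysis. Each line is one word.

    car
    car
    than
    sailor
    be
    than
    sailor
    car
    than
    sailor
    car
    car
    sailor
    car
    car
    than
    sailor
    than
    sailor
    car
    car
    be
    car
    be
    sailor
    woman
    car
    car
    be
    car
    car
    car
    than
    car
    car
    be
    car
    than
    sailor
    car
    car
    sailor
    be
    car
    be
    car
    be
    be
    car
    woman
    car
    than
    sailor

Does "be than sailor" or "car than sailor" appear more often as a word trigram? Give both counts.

"car than sailor" (5 vs 1)

"be than sailor": 1 occurrence
"car than sailor": 5 occurrences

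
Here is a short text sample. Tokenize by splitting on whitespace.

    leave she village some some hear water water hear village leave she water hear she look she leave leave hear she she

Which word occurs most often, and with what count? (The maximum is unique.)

"she", 6 times

Unigram frequencies (highest first):
  she: 6
  leave: 4
  hear: 4
  water: 3
  village: 2
  some: 2
  … (1 more, each ≤ 1)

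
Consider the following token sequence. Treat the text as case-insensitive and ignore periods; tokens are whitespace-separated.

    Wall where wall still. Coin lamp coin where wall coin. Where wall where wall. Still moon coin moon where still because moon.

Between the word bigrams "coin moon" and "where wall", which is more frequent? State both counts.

"where wall" (4 vs 1)

"coin moon": 1 occurrence
"where wall": 4 occurrences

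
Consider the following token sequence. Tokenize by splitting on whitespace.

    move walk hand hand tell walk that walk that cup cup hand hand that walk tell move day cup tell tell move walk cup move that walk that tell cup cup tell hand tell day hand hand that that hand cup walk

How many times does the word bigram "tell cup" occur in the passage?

Scanning the 41 overlapping bigram windows for "tell cup":
  position 29–30: tell cup

1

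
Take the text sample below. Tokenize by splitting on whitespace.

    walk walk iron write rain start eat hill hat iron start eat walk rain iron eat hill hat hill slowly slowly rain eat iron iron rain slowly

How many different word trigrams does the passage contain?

27 tokens → 25 trigram windows in total.
Repeated trigrams (each contributes count−1 duplicates):
  eat hill hat: 2
1 duplicate windows → 25 − 1 = 24 distinct.

24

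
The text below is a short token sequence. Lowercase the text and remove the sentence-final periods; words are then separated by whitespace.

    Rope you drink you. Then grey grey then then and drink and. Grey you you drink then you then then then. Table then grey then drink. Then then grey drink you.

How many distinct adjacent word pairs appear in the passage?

20

31 tokens → 30 bigram windows in total.
Repeated bigrams (each contributes count−1 duplicates):
  then then: 4
  then grey: 3
  drink then: 2
  drink you: 2
  grey then: 2
  you drink: 2
  you then: 2
10 duplicate windows → 30 − 10 = 20 distinct.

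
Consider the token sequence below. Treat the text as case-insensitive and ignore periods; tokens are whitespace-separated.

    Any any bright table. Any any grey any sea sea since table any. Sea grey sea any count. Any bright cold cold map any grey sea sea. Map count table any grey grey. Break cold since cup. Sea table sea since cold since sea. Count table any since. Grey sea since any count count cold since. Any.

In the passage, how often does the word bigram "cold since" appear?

3

Scanning the 56 overlapping bigram windows for "cold since":
  position 35–36: cold since
  position 42–43: cold since
  position 55–56: cold since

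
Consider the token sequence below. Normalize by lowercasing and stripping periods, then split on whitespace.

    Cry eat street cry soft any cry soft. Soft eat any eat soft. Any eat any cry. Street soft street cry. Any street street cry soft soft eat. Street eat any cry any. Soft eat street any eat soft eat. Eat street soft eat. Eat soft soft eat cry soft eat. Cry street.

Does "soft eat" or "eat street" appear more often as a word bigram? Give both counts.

"soft eat": 7 occurrences
"eat street": 4 occurrences

"soft eat" (7 vs 4)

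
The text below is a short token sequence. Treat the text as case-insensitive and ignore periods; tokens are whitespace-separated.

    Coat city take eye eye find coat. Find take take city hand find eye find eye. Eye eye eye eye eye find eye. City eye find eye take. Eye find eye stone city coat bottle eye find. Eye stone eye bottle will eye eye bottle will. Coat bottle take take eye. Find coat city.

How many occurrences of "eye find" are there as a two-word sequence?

7

Scanning the 53 overlapping bigram windows for "eye find":
  position 5–6: eye find
  position 14–15: eye find
  position 21–22: eye find
  position 25–26: eye find
  position 29–30: eye find
  position 36–37: eye find
  position 51–52: eye find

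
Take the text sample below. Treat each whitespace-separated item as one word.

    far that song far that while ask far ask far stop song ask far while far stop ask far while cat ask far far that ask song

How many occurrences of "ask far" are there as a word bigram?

5

Scanning the 26 overlapping bigram windows for "ask far":
  position 7–8: ask far
  position 9–10: ask far
  position 13–14: ask far
  position 18–19: ask far
  position 22–23: ask far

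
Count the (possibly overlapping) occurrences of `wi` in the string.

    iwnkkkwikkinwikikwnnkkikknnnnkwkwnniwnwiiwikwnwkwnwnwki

4

Sliding a length-2 window over the 55 characters (54 positions):
  position 7–8: wi
  position 13–14: wi
  position 39–40: wi
  position 42–43: wi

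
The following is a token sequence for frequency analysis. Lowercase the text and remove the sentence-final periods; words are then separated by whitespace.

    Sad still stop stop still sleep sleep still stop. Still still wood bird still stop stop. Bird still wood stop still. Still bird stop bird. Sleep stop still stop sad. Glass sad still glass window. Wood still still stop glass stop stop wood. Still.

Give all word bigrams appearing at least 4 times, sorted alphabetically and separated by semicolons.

Bigram counts meeting the condition (at least 4 times):
  still stop: 5
  stop still: 4

still stop; stop still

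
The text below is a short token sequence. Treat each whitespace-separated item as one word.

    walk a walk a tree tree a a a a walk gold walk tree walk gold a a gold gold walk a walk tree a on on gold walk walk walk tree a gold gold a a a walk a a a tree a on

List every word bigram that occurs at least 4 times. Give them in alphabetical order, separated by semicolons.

Bigram counts meeting the condition (at least 4 times):
  a a: 8
  a walk: 4
  tree a: 4
  walk a: 4

a a; a walk; tree a; walk a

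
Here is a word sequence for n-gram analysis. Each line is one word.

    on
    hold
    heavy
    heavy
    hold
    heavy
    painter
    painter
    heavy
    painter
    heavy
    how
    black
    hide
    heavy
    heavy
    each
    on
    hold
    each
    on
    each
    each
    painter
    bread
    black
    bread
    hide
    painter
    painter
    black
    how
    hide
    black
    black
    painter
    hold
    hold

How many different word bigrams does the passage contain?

38 tokens → 37 bigram windows in total.
Repeated bigrams (each contributes count−1 duplicates):
  each on: 2
  heavy heavy: 2
  heavy painter: 2
  hold heavy: 2
  on hold: 2
  painter heavy: 2
  painter painter: 2
7 duplicate windows → 37 − 7 = 30 distinct.

30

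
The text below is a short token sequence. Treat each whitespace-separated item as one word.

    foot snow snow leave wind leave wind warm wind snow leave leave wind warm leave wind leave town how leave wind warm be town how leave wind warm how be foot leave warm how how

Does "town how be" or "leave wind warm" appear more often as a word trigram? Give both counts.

"leave wind warm" (4 vs 0)

"town how be": 0 occurrences
"leave wind warm": 4 occurrences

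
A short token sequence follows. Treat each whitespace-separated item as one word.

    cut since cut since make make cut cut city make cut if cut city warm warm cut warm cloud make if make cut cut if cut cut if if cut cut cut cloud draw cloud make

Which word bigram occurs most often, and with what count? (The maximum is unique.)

Bigram frequencies (highest first):
  cut cut: 5
  make cut: 3
  cut if: 3
  if cut: 3
  cut since: 2
  cut city: 2
  … (16 more, each ≤ 2)

"cut cut", 5 times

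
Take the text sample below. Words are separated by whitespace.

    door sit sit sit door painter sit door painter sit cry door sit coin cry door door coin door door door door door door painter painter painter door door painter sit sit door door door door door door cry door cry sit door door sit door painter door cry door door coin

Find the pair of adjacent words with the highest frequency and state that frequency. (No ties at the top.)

Bigram frequencies (highest first):
  door door: 14
  sit door: 5
  door painter: 5
  cry door: 4
  door sit: 3
  sit sit: 3
  … (10 more, each ≤ 3)

"door door", 14 times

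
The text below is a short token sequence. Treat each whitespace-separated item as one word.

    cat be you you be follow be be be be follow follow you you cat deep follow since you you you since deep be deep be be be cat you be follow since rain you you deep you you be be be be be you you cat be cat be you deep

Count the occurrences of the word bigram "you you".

7

Scanning the 51 overlapping bigram windows for "you you":
  position 3–4: you you
  position 13–14: you you
  position 19–20: you you
  position 20–21: you you
  position 35–36: you you
  position 38–39: you you
  position 45–46: you you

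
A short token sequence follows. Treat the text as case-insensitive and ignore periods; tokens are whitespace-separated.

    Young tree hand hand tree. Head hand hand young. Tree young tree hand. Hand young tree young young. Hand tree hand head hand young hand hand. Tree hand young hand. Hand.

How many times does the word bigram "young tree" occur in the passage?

Scanning the 30 overlapping bigram windows for "young tree":
  position 1–2: young tree
  position 9–10: young tree
  position 11–12: young tree
  position 15–16: young tree

4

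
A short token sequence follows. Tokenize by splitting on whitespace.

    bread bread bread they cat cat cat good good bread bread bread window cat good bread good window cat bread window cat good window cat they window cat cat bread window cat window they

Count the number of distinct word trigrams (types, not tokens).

26

34 tokens → 32 trigram windows in total.
Repeated trigrams (each contributes count−1 duplicates):
  bread window cat: 3
  bread bread bread: 2
  cat bread window: 2
  good window cat: 2
  window cat good: 2
6 duplicate windows → 32 − 6 = 26 distinct.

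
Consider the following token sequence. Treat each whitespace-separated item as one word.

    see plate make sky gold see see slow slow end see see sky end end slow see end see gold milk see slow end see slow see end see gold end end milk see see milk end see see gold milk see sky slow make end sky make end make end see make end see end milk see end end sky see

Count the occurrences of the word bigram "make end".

4

Scanning the 61 overlapping bigram windows for "make end":
  position 45–46: make end
  position 48–49: make end
  position 50–51: make end
  position 53–54: make end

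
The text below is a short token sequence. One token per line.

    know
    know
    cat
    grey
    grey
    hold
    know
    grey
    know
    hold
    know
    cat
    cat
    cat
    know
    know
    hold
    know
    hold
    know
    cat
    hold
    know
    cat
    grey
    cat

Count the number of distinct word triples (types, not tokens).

19

26 tokens → 24 trigram windows in total.
Repeated trigrams (each contributes count−1 duplicates):
  hold know cat: 3
  know hold know: 3
  know cat grey: 2
5 duplicate windows → 24 − 5 = 19 distinct.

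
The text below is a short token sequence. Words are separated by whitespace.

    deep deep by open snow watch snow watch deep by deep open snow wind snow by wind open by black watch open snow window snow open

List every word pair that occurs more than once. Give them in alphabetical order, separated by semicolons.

Bigram counts meeting the condition (more than once):
  deep by: 2
  open snow: 3
  snow watch: 2

deep by; open snow; snow watch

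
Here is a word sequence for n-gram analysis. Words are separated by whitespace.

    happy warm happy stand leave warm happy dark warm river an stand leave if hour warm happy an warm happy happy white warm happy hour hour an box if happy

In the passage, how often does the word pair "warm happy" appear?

5

Scanning the 29 overlapping bigram windows for "warm happy":
  position 2–3: warm happy
  position 6–7: warm happy
  position 16–17: warm happy
  position 19–20: warm happy
  position 23–24: warm happy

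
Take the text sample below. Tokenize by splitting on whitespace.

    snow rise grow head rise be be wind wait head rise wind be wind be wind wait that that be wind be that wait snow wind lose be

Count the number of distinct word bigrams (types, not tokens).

20

28 tokens → 27 bigram windows in total.
Repeated bigrams (each contributes count−1 duplicates):
  be wind: 4
  wind be: 3
  head rise: 2
  wind wait: 2
7 duplicate windows → 27 − 7 = 20 distinct.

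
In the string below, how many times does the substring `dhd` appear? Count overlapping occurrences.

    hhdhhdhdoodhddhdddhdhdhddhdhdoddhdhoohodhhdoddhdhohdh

10

Sliding a length-3 window over the 53 characters (51 positions):
  position 6–8: dhd
  position 11–13: dhd
  position 14–16: dhd
  position 18–20: dhd
  position 20–22: dhd
  position 22–24: dhd
  position 25–27: dhd
  position 27–29: dhd
  position 32–34: dhd
  position 46–48: dhd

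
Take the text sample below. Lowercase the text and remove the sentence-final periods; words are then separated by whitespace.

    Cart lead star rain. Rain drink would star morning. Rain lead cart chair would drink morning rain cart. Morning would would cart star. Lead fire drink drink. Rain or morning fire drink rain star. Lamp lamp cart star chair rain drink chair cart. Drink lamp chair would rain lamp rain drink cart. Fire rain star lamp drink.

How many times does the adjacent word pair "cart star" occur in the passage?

Scanning the 56 overlapping bigram windows for "cart star":
  position 22–23: cart star
  position 37–38: cart star

2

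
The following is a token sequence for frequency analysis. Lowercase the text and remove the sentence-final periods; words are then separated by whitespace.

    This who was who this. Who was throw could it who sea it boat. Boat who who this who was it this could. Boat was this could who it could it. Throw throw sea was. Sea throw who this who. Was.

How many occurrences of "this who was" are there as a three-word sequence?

Scanning the 39 overlapping trigram windows for "this who was":
  position 1–3: this who was
  position 5–7: this who was
  position 18–20: this who was
  position 39–41: this who was

4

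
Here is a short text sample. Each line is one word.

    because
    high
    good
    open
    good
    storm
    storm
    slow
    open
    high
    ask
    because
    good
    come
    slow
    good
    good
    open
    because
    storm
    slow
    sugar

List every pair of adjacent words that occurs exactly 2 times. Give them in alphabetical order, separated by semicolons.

Bigram counts meeting the condition (exactly 2 times):
  good open: 2
  storm slow: 2

good open; storm slow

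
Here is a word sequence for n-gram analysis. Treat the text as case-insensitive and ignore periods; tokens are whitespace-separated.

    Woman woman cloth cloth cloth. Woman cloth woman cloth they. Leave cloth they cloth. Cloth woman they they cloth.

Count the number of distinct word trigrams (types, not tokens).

19 tokens → 17 trigram windows in total.
Repeated trigrams (each contributes count−1 duplicates):
  cloth cloth woman: 2
  cloth woman cloth: 2
2 duplicate windows → 17 − 2 = 15 distinct.

15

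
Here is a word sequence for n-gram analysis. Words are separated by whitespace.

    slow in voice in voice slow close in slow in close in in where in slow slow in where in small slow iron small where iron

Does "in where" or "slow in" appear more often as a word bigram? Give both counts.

"slow in" (3 vs 2)

"in where": 2 occurrences
"slow in": 3 occurrences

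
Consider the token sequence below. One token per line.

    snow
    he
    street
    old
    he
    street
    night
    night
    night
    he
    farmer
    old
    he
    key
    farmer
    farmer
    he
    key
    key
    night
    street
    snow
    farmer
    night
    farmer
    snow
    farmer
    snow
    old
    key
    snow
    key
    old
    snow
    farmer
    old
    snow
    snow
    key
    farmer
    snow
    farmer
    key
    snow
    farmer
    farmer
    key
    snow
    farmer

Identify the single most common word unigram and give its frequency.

"farmer", 12 times

Unigram frequencies (highest first):
  farmer: 12
  snow: 11
  key: 8
  he: 5
  old: 5
  night: 5
  … (1 more, each ≤ 3)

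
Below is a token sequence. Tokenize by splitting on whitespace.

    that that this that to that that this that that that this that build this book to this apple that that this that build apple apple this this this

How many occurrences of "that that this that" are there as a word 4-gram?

Scanning the 26 overlapping 4-gram windows for "that that this that":
  position 1–4: that that this that
  position 6–9: that that this that
  position 10–13: that that this that
  position 20–23: that that this that

4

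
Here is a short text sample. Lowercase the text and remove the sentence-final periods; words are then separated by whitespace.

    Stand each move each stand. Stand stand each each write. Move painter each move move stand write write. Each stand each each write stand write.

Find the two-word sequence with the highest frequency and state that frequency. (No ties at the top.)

Bigram frequencies (highest first):
  stand each: 3
  each move: 2
  each stand: 2
  stand stand: 2
  each each: 2
  each write: 2
  … (10 more, each ≤ 2)

"stand each", 3 times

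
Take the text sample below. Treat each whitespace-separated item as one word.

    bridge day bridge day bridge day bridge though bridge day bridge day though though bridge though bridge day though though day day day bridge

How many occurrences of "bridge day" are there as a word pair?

6

Scanning the 23 overlapping bigram windows for "bridge day":
  position 1–2: bridge day
  position 3–4: bridge day
  position 5–6: bridge day
  position 9–10: bridge day
  position 11–12: bridge day
  position 17–18: bridge day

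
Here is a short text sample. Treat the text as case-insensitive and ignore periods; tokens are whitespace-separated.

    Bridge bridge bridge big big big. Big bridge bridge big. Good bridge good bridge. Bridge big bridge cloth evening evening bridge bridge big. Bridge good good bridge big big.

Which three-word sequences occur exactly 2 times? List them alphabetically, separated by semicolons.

Trigram counts meeting the condition (exactly 2 times):
  big big big: 2
  bridge big big: 2
  bridge big bridge: 2

big big big; bridge big big; bridge big bridge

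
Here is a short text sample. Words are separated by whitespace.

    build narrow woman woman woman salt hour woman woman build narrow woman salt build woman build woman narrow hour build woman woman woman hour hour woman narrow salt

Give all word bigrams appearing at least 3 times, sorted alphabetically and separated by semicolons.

Bigram counts meeting the condition (at least 3 times):
  build woman: 3
  woman woman: 5

build woman; woman woman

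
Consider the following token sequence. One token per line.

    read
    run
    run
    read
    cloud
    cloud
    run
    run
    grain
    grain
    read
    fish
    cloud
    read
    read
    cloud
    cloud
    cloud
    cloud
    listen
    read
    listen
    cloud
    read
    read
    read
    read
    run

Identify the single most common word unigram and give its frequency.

Unigram frequencies (highest first):
  read: 10
  cloud: 8
  run: 5
  grain: 2
  listen: 2
  fish: 1

"read", 10 times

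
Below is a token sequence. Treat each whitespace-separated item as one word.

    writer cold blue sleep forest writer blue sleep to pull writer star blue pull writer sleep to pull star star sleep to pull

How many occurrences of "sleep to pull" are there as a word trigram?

3

Scanning the 21 overlapping trigram windows for "sleep to pull":
  position 8–10: sleep to pull
  position 16–18: sleep to pull
  position 21–23: sleep to pull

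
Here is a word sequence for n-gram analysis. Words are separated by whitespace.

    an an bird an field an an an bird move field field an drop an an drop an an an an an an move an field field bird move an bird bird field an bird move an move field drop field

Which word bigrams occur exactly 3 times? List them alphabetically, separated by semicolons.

bird move; field an; move an

Bigram counts meeting the condition (exactly 3 times):
  bird move: 3
  field an: 3
  move an: 3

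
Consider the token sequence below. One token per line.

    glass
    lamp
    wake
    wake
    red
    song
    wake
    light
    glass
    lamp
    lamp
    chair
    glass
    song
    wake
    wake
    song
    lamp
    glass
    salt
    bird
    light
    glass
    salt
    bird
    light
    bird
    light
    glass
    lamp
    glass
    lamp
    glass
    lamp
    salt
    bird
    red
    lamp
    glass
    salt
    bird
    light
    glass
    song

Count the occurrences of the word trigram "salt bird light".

3

Scanning the 42 overlapping trigram windows for "salt bird light":
  position 20–22: salt bird light
  position 24–26: salt bird light
  position 40–42: salt bird light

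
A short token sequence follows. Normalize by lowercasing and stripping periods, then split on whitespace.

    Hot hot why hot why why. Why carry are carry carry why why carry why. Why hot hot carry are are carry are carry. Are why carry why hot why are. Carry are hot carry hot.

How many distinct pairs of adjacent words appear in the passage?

15

36 tokens → 35 bigram windows in total.
Repeated bigrams (each contributes count−1 duplicates):
  carry are: 5
  are carry: 4
  why why: 4
  carry why: 3
  hot why: 3
  why carry: 3
  why hot: 3
  hot carry: 2
  … (1 more repeated)
20 duplicate windows → 35 − 20 = 15 distinct.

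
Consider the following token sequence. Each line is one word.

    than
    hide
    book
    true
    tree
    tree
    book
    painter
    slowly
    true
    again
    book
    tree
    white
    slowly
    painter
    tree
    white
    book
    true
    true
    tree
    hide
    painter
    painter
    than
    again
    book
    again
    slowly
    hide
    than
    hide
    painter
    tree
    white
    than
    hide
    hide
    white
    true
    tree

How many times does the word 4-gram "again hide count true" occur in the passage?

Scanning the 39 overlapping 4-gram windows for "again hide count true":
  (none found)

0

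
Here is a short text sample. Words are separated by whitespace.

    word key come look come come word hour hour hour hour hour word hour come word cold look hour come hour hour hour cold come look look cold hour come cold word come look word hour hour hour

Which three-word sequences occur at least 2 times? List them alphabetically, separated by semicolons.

Trigram counts meeting the condition (at least 2 times):
  hour hour hour: 5
  word hour hour: 2

hour hour hour; word hour hour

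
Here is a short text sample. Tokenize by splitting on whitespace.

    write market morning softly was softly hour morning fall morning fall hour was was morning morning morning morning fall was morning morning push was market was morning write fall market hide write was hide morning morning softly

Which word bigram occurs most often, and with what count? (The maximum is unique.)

Bigram frequencies (highest first):
  morning morning: 5
  morning fall: 3
  was morning: 3
  morning softly: 2
  write market: 1
  market morning: 1
  … (21 more, each ≤ 1)

"morning morning", 5 times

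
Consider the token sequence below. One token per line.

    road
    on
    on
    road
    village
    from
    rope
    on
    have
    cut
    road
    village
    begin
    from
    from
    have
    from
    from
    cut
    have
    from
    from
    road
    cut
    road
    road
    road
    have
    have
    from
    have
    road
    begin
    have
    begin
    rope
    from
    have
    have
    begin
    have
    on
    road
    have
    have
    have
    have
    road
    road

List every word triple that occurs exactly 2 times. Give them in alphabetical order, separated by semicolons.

Trigram counts meeting the condition (exactly 2 times):
  have from from: 2
  have have have: 2
  road have have: 2

have from from; have have have; road have have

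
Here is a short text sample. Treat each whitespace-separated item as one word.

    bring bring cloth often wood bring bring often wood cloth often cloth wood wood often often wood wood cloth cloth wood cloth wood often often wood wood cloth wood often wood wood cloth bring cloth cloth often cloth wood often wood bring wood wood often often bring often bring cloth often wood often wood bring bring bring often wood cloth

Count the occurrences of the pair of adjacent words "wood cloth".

Scanning the 59 overlapping bigram windows for "wood cloth":
  position 9–10: wood cloth
  position 18–19: wood cloth
  position 21–22: wood cloth
  position 27–28: wood cloth
  position 32–33: wood cloth
  position 59–60: wood cloth

6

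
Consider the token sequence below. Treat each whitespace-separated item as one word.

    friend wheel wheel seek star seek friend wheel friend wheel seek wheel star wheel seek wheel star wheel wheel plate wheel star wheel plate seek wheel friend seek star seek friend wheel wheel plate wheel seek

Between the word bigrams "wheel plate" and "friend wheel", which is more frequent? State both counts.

"friend wheel" (4 vs 3)

"wheel plate": 3 occurrences
"friend wheel": 4 occurrences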